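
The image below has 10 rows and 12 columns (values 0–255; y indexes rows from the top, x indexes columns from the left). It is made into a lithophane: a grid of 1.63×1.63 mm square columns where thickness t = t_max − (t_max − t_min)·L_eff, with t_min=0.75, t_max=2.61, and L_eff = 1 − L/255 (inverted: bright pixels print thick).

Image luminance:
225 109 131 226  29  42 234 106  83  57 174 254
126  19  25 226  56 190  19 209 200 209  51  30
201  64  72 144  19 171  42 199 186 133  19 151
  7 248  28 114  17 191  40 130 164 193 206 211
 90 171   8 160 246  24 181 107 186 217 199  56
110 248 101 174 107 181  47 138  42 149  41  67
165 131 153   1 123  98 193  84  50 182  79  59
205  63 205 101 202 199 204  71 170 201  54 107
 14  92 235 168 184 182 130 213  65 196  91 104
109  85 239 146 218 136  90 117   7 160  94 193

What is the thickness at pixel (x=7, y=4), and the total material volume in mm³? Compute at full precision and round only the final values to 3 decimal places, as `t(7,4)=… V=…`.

t(7,4)=1.530 V=537.530

span = t_max - t_min = 2.61 - 0.75 = 1.860
L(7,4) = 107, L_eff = 1 - 107/255 = 0.580392 (inverted)
t(7,4) = 2.61 - 1.860·0.580392 = 1.530
Σt over all 10·12 pixels = 429919/2125 ≈ 202.3148235
V = pitch²·Σt = 1.63²·429919/2125 = 537.530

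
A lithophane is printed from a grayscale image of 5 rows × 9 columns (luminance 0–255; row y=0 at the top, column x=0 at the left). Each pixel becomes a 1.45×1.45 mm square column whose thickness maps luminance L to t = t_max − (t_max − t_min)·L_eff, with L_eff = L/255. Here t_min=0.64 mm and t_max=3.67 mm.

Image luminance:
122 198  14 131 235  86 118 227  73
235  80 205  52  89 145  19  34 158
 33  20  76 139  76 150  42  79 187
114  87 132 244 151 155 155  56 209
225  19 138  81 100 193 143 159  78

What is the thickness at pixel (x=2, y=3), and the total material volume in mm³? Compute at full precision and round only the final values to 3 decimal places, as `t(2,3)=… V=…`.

t(2,3)=2.102 V=210.773

span = t_max - t_min = 3.67 - 0.64 = 3.030
L(2,3) = 132, L_eff = 132/255 = 0.517647
t(2,3) = 3.67 - 3.030·0.517647 = 2.102
Σt over all 5·9 pixels = 852113/8500 ≈ 100.2485882
V = pitch²·Σt = 1.45²·852113/8500 = 210.773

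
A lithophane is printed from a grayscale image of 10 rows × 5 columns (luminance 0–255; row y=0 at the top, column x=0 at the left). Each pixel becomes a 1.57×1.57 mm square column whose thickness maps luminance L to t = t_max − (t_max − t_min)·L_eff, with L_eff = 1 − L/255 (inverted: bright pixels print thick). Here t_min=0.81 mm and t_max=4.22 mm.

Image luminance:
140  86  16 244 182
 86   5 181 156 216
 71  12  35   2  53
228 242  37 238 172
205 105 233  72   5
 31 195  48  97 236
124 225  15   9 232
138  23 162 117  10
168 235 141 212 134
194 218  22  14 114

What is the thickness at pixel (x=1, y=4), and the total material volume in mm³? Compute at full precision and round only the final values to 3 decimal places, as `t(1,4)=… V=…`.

span = t_max - t_min = 4.22 - 0.81 = 3.410
L(1,4) = 105, L_eff = 1 - 105/255 = 0.588235 (inverted)
t(1,4) = 4.22 - 3.410·0.588235 = 2.214
Σt over all 10·5 pixels = 1562563/12750 ≈ 122.5539608
V = pitch²·Σt = 1.57²·1562563/12750 = 302.083

t(1,4)=2.214 V=302.083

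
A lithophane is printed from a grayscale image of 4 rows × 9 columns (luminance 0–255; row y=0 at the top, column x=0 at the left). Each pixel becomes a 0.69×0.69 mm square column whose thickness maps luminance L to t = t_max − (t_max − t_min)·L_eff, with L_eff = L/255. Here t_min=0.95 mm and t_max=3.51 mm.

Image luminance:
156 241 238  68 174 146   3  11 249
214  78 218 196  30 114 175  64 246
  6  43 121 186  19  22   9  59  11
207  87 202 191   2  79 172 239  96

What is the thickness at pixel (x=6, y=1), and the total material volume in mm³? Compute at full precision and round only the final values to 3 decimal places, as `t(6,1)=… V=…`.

t(6,1)=1.753 V=39.263

span = t_max - t_min = 3.51 - 0.95 = 2.560
L(6,1) = 175, L_eff = 175/255 = 0.686275
t(6,1) = 3.51 - 2.560·0.686275 = 1.753
Σt over all 4·9 pixels = 525737/6375 ≈ 82.4685490
V = pitch²·Σt = 0.69²·525737/6375 = 39.263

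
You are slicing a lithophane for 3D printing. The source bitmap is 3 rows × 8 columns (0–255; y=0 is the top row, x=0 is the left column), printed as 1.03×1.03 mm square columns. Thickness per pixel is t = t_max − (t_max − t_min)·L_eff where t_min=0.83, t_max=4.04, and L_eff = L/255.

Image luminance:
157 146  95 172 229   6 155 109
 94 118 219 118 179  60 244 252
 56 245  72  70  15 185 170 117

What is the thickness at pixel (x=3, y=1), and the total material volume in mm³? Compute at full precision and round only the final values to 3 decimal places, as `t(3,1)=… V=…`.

t(3,1)=2.555 V=59.021

span = t_max - t_min = 4.04 - 0.83 = 3.210
L(3,1) = 118, L_eff = 118/255 = 0.462745
t(3,1) = 4.04 - 3.210·0.462745 = 2.555
Σt over all 3·8 pixels = 472879/8500 ≈ 55.6328235
V = pitch²·Σt = 1.03²·472879/8500 = 59.021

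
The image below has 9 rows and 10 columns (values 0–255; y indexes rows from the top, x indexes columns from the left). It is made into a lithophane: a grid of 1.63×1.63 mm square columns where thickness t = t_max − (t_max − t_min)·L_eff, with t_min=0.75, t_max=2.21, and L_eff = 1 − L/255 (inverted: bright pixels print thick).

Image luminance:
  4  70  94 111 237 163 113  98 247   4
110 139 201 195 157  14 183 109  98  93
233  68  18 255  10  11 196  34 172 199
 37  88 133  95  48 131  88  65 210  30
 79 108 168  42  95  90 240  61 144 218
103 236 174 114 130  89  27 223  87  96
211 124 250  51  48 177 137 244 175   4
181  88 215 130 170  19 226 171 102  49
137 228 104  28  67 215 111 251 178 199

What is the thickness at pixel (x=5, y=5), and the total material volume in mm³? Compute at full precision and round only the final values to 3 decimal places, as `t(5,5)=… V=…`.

t(5,5)=1.260 V=352.378

span = t_max - t_min = 2.21 - 0.75 = 1.460
L(5,5) = 89, L_eff = 1 - 89/255 = 0.650980 (inverted)
t(5,5) = 2.21 - 1.460·0.650980 = 1.260
Σt over all 9·10 pixels = 6764/51 ≈ 132.6274510
V = pitch²·Σt = 1.63²·6764/51 = 352.378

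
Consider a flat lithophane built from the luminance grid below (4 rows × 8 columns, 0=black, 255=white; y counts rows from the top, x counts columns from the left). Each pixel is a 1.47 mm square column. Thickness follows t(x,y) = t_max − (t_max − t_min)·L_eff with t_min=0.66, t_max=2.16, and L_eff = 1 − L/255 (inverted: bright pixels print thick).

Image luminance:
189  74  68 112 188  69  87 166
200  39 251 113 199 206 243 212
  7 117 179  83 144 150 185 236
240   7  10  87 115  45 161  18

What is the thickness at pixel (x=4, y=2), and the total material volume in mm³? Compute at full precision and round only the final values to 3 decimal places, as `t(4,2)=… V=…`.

t(4,2)=1.507 V=99.025

span = t_max - t_min = 2.16 - 0.66 = 1.500
L(4,2) = 144, L_eff = 1 - 144/255 = 0.435294 (inverted)
t(4,2) = 2.16 - 1.500·0.435294 = 1.507
Σt over all 4·8 pixels = 19476/425 ≈ 45.8258824
V = pitch²·Σt = 1.47²·19476/425 = 99.025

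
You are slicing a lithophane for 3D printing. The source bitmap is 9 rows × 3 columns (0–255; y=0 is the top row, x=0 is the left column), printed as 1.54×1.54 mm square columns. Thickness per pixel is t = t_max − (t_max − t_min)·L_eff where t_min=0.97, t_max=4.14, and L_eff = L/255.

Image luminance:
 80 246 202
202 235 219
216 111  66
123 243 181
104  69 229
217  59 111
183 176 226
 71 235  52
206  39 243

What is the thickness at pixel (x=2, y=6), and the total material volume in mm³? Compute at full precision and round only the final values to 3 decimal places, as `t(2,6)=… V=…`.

span = t_max - t_min = 4.14 - 0.97 = 3.170
L(2,6) = 226, L_eff = 226/255 = 0.886275
t(2,6) = 4.14 - 3.170·0.886275 = 1.331
Σt over all 9·3 pixels = 245557/4250 ≈ 57.7781176
V = pitch²·Σt = 1.54²·245557/4250 = 137.027

t(2,6)=1.331 V=137.027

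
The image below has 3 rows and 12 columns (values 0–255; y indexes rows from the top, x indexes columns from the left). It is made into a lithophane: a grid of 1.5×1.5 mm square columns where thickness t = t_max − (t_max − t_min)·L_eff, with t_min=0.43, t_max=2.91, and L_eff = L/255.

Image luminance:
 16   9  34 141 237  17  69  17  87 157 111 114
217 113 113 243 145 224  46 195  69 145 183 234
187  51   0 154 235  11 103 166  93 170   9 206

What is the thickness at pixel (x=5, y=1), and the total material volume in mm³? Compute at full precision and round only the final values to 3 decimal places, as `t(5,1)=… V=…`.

span = t_max - t_min = 2.91 - 0.43 = 2.480
L(5,1) = 224, L_eff = 224/255 = 0.878431
t(5,1) = 2.91 - 2.480·0.878431 = 0.731
Σt over all 3·12 pixels = 399943/6375 ≈ 62.7361569
V = pitch²·Σt = 1.5²·399943/6375 = 141.156

t(5,1)=0.731 V=141.156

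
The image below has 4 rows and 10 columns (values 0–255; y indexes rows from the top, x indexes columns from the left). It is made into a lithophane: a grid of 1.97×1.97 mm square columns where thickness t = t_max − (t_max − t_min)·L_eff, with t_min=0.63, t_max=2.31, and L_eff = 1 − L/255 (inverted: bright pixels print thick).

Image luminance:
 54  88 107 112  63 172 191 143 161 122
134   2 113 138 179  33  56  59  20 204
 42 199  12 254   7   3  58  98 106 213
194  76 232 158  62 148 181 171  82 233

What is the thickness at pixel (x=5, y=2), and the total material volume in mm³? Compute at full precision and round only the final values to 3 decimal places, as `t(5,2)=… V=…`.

t(5,2)=0.650 V=217.458

span = t_max - t_min = 2.31 - 0.63 = 1.680
L(5,2) = 3, L_eff = 1 - 3/255 = 0.988235 (inverted)
t(5,2) = 2.31 - 1.680·0.988235 = 0.650
Σt over all 4·10 pixels = 23814/425 ≈ 56.0329412
V = pitch²·Σt = 1.97²·23814/425 = 217.458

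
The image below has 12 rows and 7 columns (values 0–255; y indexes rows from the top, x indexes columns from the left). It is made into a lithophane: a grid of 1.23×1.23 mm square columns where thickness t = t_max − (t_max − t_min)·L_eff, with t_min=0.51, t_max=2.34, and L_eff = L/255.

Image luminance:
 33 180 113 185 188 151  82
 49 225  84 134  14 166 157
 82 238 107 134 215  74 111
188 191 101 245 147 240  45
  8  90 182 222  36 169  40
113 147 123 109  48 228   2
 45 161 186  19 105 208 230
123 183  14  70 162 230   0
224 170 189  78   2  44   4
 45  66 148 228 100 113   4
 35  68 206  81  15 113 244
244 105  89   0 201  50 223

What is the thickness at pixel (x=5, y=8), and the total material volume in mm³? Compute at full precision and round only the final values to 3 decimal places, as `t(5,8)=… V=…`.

span = t_max - t_min = 2.34 - 0.51 = 1.830
L(5,8) = 44, L_eff = 44/255 = 0.172549
t(5,8) = 2.34 - 1.830·0.172549 = 2.024
Σt over all 12·7 pixels = 1047279/8500 ≈ 123.2092941
V = pitch²·Σt = 1.23²·1047279/8500 = 186.403

t(5,8)=2.024 V=186.403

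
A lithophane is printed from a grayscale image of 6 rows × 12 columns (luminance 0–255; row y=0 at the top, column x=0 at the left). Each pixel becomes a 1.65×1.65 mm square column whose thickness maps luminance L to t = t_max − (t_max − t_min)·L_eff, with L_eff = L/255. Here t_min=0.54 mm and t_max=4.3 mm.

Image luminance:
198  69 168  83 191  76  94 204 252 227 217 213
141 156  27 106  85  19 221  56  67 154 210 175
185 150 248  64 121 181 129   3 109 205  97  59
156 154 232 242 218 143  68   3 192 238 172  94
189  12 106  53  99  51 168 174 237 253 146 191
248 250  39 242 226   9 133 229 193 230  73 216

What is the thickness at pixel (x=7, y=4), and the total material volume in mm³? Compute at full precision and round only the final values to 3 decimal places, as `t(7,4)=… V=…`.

t(7,4)=1.734 V=415.799

span = t_max - t_min = 4.3 - 0.54 = 3.760
L(7,4) = 174, L_eff = 174/255 = 0.682353
t(7,4) = 4.3 - 3.760·0.682353 = 1.734
Σt over all 6·12 pixels = 973634/6375 ≈ 152.7269020
V = pitch²·Σt = 1.65²·973634/6375 = 415.799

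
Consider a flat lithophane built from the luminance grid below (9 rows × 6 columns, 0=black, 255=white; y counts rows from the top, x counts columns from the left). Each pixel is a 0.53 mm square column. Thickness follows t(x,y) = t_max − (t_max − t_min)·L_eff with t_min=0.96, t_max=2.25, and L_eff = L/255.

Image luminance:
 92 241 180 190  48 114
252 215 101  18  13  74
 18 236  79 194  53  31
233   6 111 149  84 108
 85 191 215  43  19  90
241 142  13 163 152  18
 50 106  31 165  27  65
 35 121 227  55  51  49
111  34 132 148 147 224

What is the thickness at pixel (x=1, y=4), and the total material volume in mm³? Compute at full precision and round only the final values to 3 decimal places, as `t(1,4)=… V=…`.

t(1,4)=1.284 V=25.617

span = t_max - t_min = 2.25 - 0.96 = 1.290
L(1,4) = 191, L_eff = 191/255 = 0.749020
t(1,4) = 2.25 - 1.290·0.749020 = 1.284
Σt over all 9·6 pixels = 38759/425 ≈ 91.1976471
V = pitch²·Σt = 0.53²·38759/425 = 25.617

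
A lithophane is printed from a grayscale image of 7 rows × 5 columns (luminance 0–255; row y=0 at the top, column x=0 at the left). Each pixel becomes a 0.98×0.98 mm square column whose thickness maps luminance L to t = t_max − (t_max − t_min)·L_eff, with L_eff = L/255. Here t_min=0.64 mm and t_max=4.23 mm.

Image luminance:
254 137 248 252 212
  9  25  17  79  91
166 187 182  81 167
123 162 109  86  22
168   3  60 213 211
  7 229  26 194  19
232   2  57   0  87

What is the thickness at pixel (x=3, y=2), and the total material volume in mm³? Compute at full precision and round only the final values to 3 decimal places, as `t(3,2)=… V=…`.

span = t_max - t_min = 4.23 - 0.64 = 3.590
L(3,2) = 81, L_eff = 81/255 = 0.317647
t(3,2) = 4.23 - 3.590·0.317647 = 3.090
Σt over all 7·5 pixels = 574318/6375 ≈ 90.0890980
V = pitch²·Σt = 0.98²·574318/6375 = 86.522

t(3,2)=3.090 V=86.522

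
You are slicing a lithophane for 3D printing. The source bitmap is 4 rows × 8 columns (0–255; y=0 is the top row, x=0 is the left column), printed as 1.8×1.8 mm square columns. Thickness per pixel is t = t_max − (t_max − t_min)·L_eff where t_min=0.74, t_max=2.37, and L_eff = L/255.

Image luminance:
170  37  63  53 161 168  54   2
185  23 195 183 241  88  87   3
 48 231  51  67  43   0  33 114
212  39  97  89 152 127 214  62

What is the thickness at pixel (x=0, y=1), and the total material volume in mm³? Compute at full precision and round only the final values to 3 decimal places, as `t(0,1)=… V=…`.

t(0,1)=1.187 V=177.542

span = t_max - t_min = 2.37 - 0.74 = 1.630
L(0,1) = 185, L_eff = 185/255 = 0.725490
t(0,1) = 2.37 - 1.630·0.725490 = 1.187
Σt over all 4·8 pixels = 349331/6375 ≈ 54.7970196
V = pitch²·Σt = 1.8²·349331/6375 = 177.542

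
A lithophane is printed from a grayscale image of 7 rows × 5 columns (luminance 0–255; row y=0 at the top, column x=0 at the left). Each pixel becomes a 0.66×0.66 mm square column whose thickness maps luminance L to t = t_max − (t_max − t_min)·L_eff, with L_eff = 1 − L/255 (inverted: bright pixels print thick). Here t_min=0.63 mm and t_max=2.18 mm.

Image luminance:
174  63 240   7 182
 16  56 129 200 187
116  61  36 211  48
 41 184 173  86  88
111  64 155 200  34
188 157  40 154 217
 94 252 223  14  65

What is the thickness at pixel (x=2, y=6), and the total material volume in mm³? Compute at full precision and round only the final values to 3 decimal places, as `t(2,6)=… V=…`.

t(2,6)=1.985 V=20.900

span = t_max - t_min = 2.18 - 0.63 = 1.550
L(2,6) = 223, L_eff = 1 - 223/255 = 0.125490 (inverted)
t(2,6) = 2.18 - 1.550·0.125490 = 1.985
Σt over all 7·5 pixels = 81567/1700 ≈ 47.9805882
V = pitch²·Σt = 0.66²·81567/1700 = 20.900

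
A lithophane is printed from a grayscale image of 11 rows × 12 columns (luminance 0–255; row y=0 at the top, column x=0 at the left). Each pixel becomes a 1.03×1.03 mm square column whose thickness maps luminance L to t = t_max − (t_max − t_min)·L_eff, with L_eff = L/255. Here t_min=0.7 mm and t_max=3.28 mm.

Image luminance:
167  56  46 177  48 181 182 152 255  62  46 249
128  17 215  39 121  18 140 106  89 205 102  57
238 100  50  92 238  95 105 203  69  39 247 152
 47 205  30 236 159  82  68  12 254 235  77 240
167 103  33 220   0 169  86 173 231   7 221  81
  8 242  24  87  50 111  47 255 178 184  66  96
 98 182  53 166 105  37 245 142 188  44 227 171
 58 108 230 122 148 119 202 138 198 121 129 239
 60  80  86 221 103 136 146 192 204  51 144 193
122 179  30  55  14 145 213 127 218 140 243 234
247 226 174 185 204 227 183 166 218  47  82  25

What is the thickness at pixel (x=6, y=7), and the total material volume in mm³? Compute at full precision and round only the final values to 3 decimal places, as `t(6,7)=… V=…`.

t(6,7)=1.236 V=268.695

span = t_max - t_min = 3.28 - 0.7 = 2.580
L(6,7) = 202, L_eff = 202/255 = 0.792157
t(6,7) = 3.28 - 2.580·0.792157 = 1.236
Σt over all 11·12 pixels = 21528/85 ≈ 253.2705882
V = pitch²·Σt = 1.03²·21528/85 = 268.695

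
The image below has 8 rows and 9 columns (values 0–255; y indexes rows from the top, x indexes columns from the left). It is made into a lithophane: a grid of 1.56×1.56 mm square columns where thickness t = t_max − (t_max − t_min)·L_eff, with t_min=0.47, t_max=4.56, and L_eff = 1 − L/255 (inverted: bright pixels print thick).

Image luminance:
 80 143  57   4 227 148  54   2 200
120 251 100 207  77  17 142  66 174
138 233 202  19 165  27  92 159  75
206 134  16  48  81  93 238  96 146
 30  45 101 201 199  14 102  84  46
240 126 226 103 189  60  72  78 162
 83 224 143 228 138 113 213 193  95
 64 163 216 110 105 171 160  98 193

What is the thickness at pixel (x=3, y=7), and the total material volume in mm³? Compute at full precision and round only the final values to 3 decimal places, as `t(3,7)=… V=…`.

t(3,7)=2.234 V=434.626

span = t_max - t_min = 4.56 - 0.47 = 4.090
L(3,7) = 110, L_eff = 1 - 110/255 = 0.568627 (inverted)
t(3,7) = 4.56 - 4.090·0.568627 = 2.234
Σt over all 8·9 pixels = 910829/5100 ≈ 178.5939216
V = pitch²·Σt = 1.56²·910829/5100 = 434.626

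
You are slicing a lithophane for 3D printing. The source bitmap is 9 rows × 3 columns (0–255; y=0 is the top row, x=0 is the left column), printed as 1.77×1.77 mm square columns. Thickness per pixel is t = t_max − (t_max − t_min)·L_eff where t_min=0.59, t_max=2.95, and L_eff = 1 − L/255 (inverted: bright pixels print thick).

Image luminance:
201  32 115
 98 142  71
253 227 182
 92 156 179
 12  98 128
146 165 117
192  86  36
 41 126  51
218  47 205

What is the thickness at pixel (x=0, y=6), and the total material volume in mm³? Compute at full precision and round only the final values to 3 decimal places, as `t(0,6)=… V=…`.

t(0,6)=2.367 V=148.953

span = t_max - t_min = 2.95 - 0.59 = 2.360
L(0,6) = 192, L_eff = 1 - 192/255 = 0.247059 (inverted)
t(0,6) = 2.95 - 2.360·0.247059 = 2.367
Σt over all 9·3 pixels = 1212391/25500 ≈ 47.5447451
V = pitch²·Σt = 1.77²·1212391/25500 = 148.953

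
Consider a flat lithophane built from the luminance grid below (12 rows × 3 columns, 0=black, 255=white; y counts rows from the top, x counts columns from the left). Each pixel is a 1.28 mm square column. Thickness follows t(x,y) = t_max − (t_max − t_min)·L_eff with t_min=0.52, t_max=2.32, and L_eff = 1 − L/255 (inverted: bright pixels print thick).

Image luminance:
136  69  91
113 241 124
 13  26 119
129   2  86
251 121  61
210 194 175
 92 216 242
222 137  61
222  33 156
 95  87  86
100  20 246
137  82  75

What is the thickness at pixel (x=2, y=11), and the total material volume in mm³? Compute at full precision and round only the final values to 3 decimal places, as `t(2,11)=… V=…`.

t(2,11)=1.049 V=82.367

span = t_max - t_min = 2.32 - 0.52 = 1.800
L(2,11) = 75, L_eff = 1 - 75/255 = 0.705882 (inverted)
t(2,11) = 2.32 - 1.800·0.705882 = 1.049
Σt over all 12·3 pixels = 21366/425 ≈ 50.2729412
V = pitch²·Σt = 1.28²·21366/425 = 82.367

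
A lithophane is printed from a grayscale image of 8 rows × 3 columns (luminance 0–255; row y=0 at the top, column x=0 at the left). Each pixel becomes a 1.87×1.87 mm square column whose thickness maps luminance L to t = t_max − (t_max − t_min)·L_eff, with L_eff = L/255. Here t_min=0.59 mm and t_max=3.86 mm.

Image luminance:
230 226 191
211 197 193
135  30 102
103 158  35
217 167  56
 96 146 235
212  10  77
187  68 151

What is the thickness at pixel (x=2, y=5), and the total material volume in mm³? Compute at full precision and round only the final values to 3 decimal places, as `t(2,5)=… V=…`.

span = t_max - t_min = 3.86 - 0.59 = 3.270
L(2,5) = 235, L_eff = 235/255 = 0.921569
t(2,5) = 3.86 - 3.270·0.921569 = 0.846
Σt over all 8·3 pixels = 413243/8500 ≈ 48.6168235
V = pitch²·Σt = 1.87²·413243/8500 = 170.008

t(2,5)=0.846 V=170.008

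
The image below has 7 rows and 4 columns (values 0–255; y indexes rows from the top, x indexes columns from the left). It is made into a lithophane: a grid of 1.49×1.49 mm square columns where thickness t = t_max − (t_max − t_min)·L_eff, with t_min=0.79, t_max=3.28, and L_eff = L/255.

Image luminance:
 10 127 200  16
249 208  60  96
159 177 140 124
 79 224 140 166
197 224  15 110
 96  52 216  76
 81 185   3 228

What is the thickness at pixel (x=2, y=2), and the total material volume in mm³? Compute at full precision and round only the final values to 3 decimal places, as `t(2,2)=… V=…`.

span = t_max - t_min = 3.28 - 0.79 = 2.490
L(2,2) = 140, L_eff = 140/255 = 0.549020
t(2,2) = 3.28 - 2.490·0.549020 = 1.913
Σt over all 7·4 pixels = 238513/4250 ≈ 56.1207059
V = pitch²·Σt = 1.49²·238513/4250 = 124.594

t(2,2)=1.913 V=124.594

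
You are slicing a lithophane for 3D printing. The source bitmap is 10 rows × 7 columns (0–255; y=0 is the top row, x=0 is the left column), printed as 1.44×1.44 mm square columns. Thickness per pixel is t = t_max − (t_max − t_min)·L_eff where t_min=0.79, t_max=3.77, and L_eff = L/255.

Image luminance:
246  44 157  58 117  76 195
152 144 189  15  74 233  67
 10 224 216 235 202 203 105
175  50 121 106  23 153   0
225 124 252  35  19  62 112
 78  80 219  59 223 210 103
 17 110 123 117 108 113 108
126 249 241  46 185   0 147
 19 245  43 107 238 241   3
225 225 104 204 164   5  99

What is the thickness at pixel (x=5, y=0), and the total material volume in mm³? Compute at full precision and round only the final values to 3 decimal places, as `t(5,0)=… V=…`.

span = t_max - t_min = 3.77 - 0.79 = 2.980
L(5,0) = 76, L_eff = 76/255 = 0.298039
t(5,0) = 3.77 - 2.980·0.298039 = 2.882
Σt over all 10·7 pixels = 337213/2125 ≈ 158.6884706
V = pitch²·Σt = 1.44²·337213/2125 = 329.056

t(5,0)=2.882 V=329.056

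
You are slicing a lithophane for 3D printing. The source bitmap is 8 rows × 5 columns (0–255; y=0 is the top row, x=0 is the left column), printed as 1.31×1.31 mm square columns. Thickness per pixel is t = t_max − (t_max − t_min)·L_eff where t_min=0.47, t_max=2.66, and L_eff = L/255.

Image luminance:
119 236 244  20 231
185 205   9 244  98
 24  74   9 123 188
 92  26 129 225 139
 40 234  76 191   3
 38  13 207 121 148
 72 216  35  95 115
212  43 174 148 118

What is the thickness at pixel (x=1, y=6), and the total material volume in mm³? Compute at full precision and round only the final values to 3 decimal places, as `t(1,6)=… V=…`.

t(1,6)=0.805 V=110.095

span = t_max - t_min = 2.66 - 0.47 = 2.190
L(1,6) = 216, L_eff = 216/255 = 0.847059
t(1,6) = 2.66 - 2.190·0.847059 = 0.805
Σt over all 8·5 pixels = 545313/8500 ≈ 64.1544706
V = pitch²·Σt = 1.31²·545313/8500 = 110.095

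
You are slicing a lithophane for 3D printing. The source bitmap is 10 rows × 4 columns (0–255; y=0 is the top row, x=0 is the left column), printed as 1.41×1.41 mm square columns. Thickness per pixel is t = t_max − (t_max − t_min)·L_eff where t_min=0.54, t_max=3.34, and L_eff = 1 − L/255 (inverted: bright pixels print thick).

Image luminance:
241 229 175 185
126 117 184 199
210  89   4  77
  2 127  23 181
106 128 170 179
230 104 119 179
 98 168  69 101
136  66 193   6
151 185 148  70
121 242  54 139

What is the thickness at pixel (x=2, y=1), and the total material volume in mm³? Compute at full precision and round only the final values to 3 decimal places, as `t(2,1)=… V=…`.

span = t_max - t_min = 3.34 - 0.54 = 2.800
L(2,1) = 184, L_eff = 1 - 184/255 = 0.278431 (inverted)
t(2,1) = 3.34 - 2.800·0.278431 = 2.560
Σt over all 10·4 pixels = 34058/425 ≈ 80.1364706
V = pitch²·Σt = 1.41²·34058/425 = 159.319

t(2,1)=2.560 V=159.319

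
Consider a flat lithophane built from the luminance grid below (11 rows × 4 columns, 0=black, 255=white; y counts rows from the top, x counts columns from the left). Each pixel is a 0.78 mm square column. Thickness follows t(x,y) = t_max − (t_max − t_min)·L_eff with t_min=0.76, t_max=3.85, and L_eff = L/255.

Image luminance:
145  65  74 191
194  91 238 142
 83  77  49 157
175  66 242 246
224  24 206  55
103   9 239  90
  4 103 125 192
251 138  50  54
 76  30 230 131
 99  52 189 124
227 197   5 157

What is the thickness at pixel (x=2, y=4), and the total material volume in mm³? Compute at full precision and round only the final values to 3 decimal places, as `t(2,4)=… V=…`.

t(2,4)=1.354 V=61.638

span = t_max - t_min = 3.85 - 0.76 = 3.090
L(2,4) = 206, L_eff = 206/255 = 0.807843
t(2,4) = 3.85 - 3.090·0.807843 = 1.354
Σt over all 11·4 pixels = 861143/8500 ≈ 101.3109412
V = pitch²·Σt = 0.78²·861143/8500 = 61.638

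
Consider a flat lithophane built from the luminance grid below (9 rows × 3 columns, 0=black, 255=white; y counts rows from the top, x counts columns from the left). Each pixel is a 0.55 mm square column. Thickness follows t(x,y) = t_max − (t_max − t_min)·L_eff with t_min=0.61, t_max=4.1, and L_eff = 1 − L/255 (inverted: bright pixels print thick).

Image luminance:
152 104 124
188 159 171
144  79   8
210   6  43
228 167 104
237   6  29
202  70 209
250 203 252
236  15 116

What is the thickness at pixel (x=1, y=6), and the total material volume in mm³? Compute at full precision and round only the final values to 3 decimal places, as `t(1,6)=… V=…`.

t(1,6)=1.568 V=20.350

span = t_max - t_min = 4.1 - 0.61 = 3.490
L(1,6) = 70, L_eff = 1 - 70/255 = 0.725490 (inverted)
t(1,6) = 4.1 - 3.490·0.725490 = 1.568
Σt over all 9·3 pixels = 1715473/25500 ≈ 67.2734510
V = pitch²·Σt = 0.55²·1715473/25500 = 20.350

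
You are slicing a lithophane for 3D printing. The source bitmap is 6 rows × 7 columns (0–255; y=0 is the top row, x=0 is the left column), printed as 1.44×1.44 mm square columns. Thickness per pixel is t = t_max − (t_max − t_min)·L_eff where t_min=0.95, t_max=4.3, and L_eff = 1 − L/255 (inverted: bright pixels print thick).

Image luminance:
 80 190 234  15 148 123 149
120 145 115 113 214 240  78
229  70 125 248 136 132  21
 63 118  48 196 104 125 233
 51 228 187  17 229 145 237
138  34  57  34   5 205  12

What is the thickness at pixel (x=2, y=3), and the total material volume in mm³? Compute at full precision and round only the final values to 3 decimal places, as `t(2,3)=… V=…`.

span = t_max - t_min = 4.3 - 0.95 = 3.350
L(2,3) = 48, L_eff = 1 - 48/255 = 0.811765 (inverted)
t(2,3) = 4.3 - 3.350·0.811765 = 1.581
Σt over all 6·7 pixels = 188229/1700 ≈ 110.7229412
V = pitch²·Σt = 1.44²·188229/1700 = 229.595

t(2,3)=1.581 V=229.595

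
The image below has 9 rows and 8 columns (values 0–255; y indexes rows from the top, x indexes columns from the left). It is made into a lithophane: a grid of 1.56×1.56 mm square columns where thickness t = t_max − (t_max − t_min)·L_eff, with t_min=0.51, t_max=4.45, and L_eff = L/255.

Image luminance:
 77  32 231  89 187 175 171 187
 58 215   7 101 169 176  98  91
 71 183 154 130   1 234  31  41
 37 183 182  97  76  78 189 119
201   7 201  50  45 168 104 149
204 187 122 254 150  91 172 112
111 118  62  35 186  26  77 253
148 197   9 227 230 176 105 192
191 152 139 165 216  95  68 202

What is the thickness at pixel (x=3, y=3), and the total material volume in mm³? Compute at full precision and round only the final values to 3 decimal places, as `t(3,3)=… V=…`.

span = t_max - t_min = 4.45 - 0.51 = 3.940
L(3,3) = 97, L_eff = 97/255 = 0.380392
t(3,3) = 4.45 - 3.940·0.380392 = 2.951
Σt over all 9·8 pixels = 2220101/12750 ≈ 174.1255686
V = pitch²·Σt = 1.56²·2220101/12750 = 423.752

t(3,3)=2.951 V=423.752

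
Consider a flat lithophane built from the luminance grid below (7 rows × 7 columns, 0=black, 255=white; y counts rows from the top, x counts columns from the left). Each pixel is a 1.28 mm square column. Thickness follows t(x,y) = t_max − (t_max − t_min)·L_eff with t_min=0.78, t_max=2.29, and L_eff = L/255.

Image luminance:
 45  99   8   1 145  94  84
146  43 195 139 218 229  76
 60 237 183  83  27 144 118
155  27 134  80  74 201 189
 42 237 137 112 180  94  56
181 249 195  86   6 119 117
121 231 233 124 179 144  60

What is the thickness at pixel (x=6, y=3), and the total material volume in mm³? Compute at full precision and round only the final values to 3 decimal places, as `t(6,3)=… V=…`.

span = t_max - t_min = 2.29 - 0.78 = 1.510
L(6,3) = 189, L_eff = 189/255 = 0.741176
t(6,3) = 2.29 - 1.510·0.741176 = 1.171
Σt over all 7·7 pixels = 28451/375 ≈ 75.8693333
V = pitch²·Σt = 1.28²·28451/375 = 124.304

t(6,3)=1.171 V=124.304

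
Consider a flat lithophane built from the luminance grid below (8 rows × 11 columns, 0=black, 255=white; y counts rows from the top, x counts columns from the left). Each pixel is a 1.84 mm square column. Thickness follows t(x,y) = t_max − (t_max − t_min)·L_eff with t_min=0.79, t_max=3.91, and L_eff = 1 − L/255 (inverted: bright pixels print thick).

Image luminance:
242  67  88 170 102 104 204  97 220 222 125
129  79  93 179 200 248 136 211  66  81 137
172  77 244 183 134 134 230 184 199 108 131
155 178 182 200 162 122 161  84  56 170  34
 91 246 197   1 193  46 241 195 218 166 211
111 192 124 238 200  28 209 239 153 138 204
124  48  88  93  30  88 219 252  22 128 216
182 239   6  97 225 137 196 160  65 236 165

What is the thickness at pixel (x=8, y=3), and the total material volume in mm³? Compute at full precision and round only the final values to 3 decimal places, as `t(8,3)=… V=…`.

t(8,3)=1.475 V=780.380

span = t_max - t_min = 3.91 - 0.79 = 3.120
L(8,3) = 56, L_eff = 1 - 56/255 = 0.780392 (inverted)
t(8,3) = 3.91 - 3.120·0.780392 = 1.475
Σt over all 8·11 pixels = 489812/2125 ≈ 230.4997647
V = pitch²·Σt = 1.84²·489812/2125 = 780.380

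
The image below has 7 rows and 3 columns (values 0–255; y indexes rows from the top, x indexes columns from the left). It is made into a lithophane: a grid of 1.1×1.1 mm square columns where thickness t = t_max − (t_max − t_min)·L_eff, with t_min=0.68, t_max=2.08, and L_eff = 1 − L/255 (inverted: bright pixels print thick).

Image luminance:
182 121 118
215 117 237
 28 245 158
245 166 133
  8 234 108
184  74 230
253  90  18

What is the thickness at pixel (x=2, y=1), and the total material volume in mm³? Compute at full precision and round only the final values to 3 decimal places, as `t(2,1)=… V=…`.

t(2,1)=1.981 V=38.298

span = t_max - t_min = 2.08 - 0.68 = 1.400
L(2,1) = 237, L_eff = 1 - 237/255 = 0.070588 (inverted)
t(2,1) = 2.08 - 1.400·0.070588 = 1.981
Σt over all 7·3 pixels = 8071/255 ≈ 31.6509804
V = pitch²·Σt = 1.1²·8071/255 = 38.298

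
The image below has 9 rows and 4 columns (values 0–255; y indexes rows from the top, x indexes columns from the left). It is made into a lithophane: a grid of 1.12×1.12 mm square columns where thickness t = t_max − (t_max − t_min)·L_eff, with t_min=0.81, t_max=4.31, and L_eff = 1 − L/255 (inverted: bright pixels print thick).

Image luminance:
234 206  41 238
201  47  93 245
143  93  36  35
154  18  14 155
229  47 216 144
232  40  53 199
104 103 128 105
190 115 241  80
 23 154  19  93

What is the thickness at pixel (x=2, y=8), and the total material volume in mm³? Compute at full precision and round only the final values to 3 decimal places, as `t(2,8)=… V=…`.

span = t_max - t_min = 4.31 - 0.81 = 3.500
L(2,8) = 19, L_eff = 1 - 19/255 = 0.925490 (inverted)
t(2,8) = 4.31 - 3.500·0.925490 = 1.071
Σt over all 9·4 pixels = 115369/1275 ≈ 90.4854902
V = pitch²·Σt = 1.12²·115369/1275 = 113.505

t(2,8)=1.071 V=113.505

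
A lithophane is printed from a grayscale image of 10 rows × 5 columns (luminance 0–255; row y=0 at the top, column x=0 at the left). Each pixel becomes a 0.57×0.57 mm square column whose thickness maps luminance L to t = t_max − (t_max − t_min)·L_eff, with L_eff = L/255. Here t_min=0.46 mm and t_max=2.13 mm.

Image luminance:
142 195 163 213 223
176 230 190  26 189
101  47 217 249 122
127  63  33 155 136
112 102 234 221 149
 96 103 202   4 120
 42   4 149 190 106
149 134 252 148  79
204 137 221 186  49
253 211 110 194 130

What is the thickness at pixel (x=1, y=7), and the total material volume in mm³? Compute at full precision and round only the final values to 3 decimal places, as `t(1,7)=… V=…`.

t(1,7)=1.252 V=19.095

span = t_max - t_min = 2.13 - 0.46 = 1.670
L(1,7) = 134, L_eff = 134/255 = 0.525490
t(1,7) = 2.13 - 1.670·0.525490 = 1.252
Σt over all 10·5 pixels = 749327/12750 ≈ 58.7707451
V = pitch²·Σt = 0.57²·749327/12750 = 19.095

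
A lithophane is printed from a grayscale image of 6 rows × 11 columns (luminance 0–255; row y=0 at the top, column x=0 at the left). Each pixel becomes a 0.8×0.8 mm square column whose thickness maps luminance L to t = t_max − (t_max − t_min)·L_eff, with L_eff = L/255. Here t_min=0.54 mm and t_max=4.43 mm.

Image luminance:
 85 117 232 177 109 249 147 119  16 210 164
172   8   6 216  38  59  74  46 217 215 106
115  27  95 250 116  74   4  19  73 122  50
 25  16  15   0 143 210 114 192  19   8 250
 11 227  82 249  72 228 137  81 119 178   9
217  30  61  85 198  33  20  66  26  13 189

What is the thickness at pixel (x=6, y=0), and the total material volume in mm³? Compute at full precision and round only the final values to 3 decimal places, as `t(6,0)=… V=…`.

t(6,0)=2.188 V=118.293

span = t_max - t_min = 4.43 - 0.54 = 3.890
L(6,0) = 147, L_eff = 147/255 = 0.576471
t(6,0) = 4.43 - 3.890·0.576471 = 2.188
Σt over all 6·11 pixels = 78554/425 ≈ 184.8329412
V = pitch²·Σt = 0.8²·78554/425 = 118.293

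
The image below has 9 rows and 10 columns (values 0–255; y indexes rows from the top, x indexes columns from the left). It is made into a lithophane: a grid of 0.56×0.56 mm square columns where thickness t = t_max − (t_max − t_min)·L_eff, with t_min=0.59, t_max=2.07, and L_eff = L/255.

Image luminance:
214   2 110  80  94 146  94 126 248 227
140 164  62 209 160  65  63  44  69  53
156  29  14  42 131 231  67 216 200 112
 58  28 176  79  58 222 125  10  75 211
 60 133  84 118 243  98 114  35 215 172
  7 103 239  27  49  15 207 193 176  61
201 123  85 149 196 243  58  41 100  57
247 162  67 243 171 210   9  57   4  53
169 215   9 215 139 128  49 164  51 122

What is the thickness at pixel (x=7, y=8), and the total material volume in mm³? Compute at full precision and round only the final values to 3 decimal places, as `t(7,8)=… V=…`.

t(7,8)=1.118 V=38.956

span = t_max - t_min = 2.07 - 0.59 = 1.480
L(7,8) = 164, L_eff = 164/255 = 0.643137
t(7,8) = 2.07 - 1.480·0.643137 = 1.118
Σt over all 9·10 pixels = 1583821/12750 ≈ 124.2212549
V = pitch²·Σt = 0.56²·1583821/12750 = 38.956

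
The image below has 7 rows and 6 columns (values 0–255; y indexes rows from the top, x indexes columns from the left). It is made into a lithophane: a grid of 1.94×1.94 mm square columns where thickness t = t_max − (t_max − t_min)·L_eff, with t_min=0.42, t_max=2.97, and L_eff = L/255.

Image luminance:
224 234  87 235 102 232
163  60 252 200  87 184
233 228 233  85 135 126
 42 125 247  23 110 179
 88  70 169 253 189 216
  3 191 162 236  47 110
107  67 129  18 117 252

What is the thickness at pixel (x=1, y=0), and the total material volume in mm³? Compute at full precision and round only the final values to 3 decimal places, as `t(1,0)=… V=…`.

t(1,0)=0.630 V=234.246

span = t_max - t_min = 2.97 - 0.42 = 2.550
L(1,0) = 234, L_eff = 234/255 = 0.917647
t(1,0) = 2.97 - 2.550·0.917647 = 0.630
Σt over all 7·6 pixels = 62.24
V = pitch²·Σt = 1.94²·62.24 = 234.246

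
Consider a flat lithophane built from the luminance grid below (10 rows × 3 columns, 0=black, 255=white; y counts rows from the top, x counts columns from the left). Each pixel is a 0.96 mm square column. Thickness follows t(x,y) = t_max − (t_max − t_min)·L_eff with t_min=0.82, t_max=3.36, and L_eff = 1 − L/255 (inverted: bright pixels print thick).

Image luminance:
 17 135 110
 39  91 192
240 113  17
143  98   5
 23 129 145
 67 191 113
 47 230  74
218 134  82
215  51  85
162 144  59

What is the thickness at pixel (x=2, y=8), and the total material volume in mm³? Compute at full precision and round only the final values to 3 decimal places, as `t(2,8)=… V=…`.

t(2,8)=1.667 V=53.598

span = t_max - t_min = 3.36 - 0.82 = 2.540
L(2,8) = 85, L_eff = 1 - 85/255 = 0.666667 (inverted)
t(2,8) = 3.36 - 2.540·0.666667 = 1.667
Σt over all 10·3 pixels = 247171/4250 ≈ 58.1578824
V = pitch²·Σt = 0.96²·247171/4250 = 53.598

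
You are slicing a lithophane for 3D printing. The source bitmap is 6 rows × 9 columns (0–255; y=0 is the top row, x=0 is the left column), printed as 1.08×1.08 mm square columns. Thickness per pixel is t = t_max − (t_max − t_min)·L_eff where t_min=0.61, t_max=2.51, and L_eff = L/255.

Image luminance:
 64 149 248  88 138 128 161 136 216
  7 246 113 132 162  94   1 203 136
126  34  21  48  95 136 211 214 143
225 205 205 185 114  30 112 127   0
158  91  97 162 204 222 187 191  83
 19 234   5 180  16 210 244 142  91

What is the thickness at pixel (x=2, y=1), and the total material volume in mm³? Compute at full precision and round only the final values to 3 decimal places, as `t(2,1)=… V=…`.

t(2,1)=1.668 V=95.616

span = t_max - t_min = 2.51 - 0.61 = 1.900
L(2,1) = 113, L_eff = 113/255 = 0.443137
t(2,1) = 2.51 - 1.900·0.443137 = 1.668
Σt over all 6·9 pixels = 104518/1275 ≈ 81.9749020
V = pitch²·Σt = 1.08²·104518/1275 = 95.616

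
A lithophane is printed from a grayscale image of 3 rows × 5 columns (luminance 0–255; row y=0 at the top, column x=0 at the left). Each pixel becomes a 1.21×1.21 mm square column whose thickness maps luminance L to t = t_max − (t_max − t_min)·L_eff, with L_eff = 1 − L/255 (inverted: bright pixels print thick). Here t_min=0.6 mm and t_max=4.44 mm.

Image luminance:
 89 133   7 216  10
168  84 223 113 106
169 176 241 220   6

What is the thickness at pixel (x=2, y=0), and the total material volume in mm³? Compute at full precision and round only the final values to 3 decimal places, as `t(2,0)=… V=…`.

span = t_max - t_min = 4.44 - 0.6 = 3.840
L(2,0) = 7, L_eff = 1 - 7/255 = 0.972549 (inverted)
t(2,0) = 4.44 - 3.840·0.972549 = 0.705
Σt over all 3·5 pixels = 81877/2125 ≈ 38.5303529
V = pitch²·Σt = 1.21²·81877/2125 = 56.412

t(2,0)=0.705 V=56.412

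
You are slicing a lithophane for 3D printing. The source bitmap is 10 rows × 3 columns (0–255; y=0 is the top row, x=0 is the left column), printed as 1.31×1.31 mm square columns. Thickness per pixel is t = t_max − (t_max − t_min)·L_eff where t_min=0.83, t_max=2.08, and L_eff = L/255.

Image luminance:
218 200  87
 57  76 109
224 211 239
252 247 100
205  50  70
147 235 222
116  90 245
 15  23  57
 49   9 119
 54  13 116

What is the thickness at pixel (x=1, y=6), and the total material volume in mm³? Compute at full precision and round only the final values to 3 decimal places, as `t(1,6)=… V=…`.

span = t_max - t_min = 2.08 - 0.83 = 1.250
L(1,6) = 90, L_eff = 90/255 = 0.352941
t(1,6) = 2.08 - 1.250·0.352941 = 1.639
Σt over all 10·3 pixels = 14791/340 ≈ 43.5029412
V = pitch²·Σt = 1.31²·14791/340 = 74.655

t(1,6)=1.639 V=74.655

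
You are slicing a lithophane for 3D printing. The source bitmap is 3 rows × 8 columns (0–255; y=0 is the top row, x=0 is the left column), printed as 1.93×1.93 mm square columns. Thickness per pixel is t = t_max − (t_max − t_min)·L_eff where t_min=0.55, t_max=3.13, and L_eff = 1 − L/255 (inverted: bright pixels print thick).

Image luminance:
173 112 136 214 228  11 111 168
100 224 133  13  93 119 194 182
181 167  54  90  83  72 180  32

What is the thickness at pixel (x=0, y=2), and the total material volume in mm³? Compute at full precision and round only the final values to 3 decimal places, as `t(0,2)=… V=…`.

t(0,2)=2.381 V=164.868

span = t_max - t_min = 3.13 - 0.55 = 2.580
L(0,2) = 181, L_eff = 1 - 181/255 = 0.290196 (inverted)
t(0,2) = 3.13 - 2.580·0.290196 = 2.381
Σt over all 3·8 pixels = 18811/425 ≈ 44.2611765
V = pitch²·Σt = 1.93²·18811/425 = 164.868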